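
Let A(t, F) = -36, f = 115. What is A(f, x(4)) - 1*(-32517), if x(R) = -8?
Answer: 32481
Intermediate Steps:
A(f, x(4)) - 1*(-32517) = -36 - 1*(-32517) = -36 + 32517 = 32481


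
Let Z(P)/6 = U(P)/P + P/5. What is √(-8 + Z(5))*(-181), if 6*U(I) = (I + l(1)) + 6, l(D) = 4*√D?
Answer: -181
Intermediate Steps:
U(I) = 5/3 + I/6 (U(I) = ((I + 4*√1) + 6)/6 = ((I + 4*1) + 6)/6 = ((I + 4) + 6)/6 = ((4 + I) + 6)/6 = (10 + I)/6 = 5/3 + I/6)
Z(P) = 6*P/5 + 6*(5/3 + P/6)/P (Z(P) = 6*((5/3 + P/6)/P + P/5) = 6*(P/5 + (5/3 + P/6)/P) = 6*P/5 + 6*(5/3 + P/6)/P)
√(-8 + Z(5))*(-181) = √(-8 + (1 + 10/5 + (6/5)*5))*(-181) = √(-8 + (1 + 10*(⅕) + 6))*(-181) = √(-8 + (1 + 2 + 6))*(-181) = √(-8 + 9)*(-181) = √1*(-181) = 1*(-181) = -181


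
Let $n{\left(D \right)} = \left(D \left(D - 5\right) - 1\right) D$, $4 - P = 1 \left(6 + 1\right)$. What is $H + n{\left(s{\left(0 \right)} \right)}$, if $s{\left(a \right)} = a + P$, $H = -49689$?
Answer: $-49758$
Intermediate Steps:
$P = -3$ ($P = 4 - 1 \left(6 + 1\right) = 4 - 1 \cdot 7 = 4 - 7 = -3$)
$s{\left(a \right)} = -3 + a$ ($s{\left(a \right)} = a - 3 = -3 + a$)
$n{\left(D \right)} = D \left(-1 + D \left(-5 + D\right)\right)$ ($n{\left(D \right)} = \left(D \left(-5 + D\right) - 1\right) D = \left(-1 + D \left(-5 + D\right)\right) D = D \left(-1 + D \left(-5 + D\right)\right)$)
$H + n{\left(s{\left(0 \right)} \right)} = -49689 + \left(-3 + 0\right) \left(-1 + \left(-3 + 0\right)^{2} - 5 \left(-3 + 0\right)\right) = -49689 - 3 \left(-1 + \left(-3\right)^{2} - -15\right) = -49689 - 3 \left(-1 + 9 + 15\right) = -49689 - 69 = -49758$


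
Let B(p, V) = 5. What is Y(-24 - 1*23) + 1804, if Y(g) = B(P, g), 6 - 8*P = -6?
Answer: 1809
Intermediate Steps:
P = 3/2 (P = ¾ - ⅛*(-6) = ¾ + ¾ = 3/2 ≈ 1.5000)
Y(g) = 5
Y(-24 - 1*23) + 1804 = 5 + 1804 = 1809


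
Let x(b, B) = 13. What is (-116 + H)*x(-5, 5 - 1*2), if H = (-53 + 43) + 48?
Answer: -1014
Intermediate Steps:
H = 38 (H = -10 + 48 = 38)
(-116 + H)*x(-5, 5 - 1*2) = (-116 + 38)*13 = -78*13 = -1014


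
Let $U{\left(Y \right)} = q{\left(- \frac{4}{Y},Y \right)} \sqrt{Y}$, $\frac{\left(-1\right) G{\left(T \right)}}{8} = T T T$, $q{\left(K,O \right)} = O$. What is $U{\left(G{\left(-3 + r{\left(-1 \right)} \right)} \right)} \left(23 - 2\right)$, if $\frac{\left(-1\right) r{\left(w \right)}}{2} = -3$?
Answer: $- 27216 i \sqrt{6} \approx - 66665.0 i$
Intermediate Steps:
$r{\left(w \right)} = 6$ ($r{\left(w \right)} = \left(-2\right) \left(-3\right) = 6$)
$G{\left(T \right)} = - 8 T^{3}$ ($G{\left(T \right)} = - 8 T T T = - 8 T^{2} T = - 8 T^{3}$)
$U{\left(Y \right)} = Y^{\frac{3}{2}}$ ($U{\left(Y \right)} = Y \sqrt{Y} = Y^{\frac{3}{2}}$)
$U{\left(G{\left(-3 + r{\left(-1 \right)} \right)} \right)} \left(23 - 2\right) = \left(- 8 \left(-3 + 6\right)^{3}\right)^{\frac{3}{2}} \left(23 - 2\right) = \left(- 8 \cdot 3^{3}\right)^{\frac{3}{2}} \cdot 21 = \left(\left(-8\right) 27\right)^{\frac{3}{2}} \cdot 21 = \left(-216\right)^{\frac{3}{2}} \cdot 21 = - 1296 i \sqrt{6} \cdot 21 = - 27216 i \sqrt{6}$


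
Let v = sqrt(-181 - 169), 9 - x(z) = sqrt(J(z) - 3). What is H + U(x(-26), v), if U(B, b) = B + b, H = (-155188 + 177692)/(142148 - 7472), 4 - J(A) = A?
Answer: 10643/1161 - 3*sqrt(3) + 5*I*sqrt(14) ≈ 3.9709 + 18.708*I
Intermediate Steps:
J(A) = 4 - A
x(z) = 9 - sqrt(1 - z) (x(z) = 9 - sqrt((4 - z) - 3) = 9 - sqrt(1 - z))
H = 194/1161 (H = 22504/134676 = 22504*(1/134676) = 194/1161 ≈ 0.16710)
v = 5*I*sqrt(14) (v = sqrt(-350) = 5*I*sqrt(14) ≈ 18.708*I)
H + U(x(-26), v) = 194/1161 + ((9 - sqrt(1 - 1*(-26))) + 5*I*sqrt(14)) = 194/1161 + ((9 - sqrt(1 + 26)) + 5*I*sqrt(14)) = 194/1161 + ((9 - sqrt(27)) + 5*I*sqrt(14)) = 194/1161 + ((9 - 3*sqrt(3)) + 5*I*sqrt(14)) = 194/1161 + (9 - 3*sqrt(3) + 5*I*sqrt(14)) = 10643/1161 - 3*sqrt(3) + 5*I*sqrt(14)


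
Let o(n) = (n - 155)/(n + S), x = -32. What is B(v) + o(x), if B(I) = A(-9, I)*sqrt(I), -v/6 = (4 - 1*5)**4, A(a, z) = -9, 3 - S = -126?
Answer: -187/97 - 9*I*sqrt(6) ≈ -1.9278 - 22.045*I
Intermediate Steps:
S = 129 (S = 3 - 1*(-126) = 3 + 126 = 129)
o(n) = (-155 + n)/(129 + n) (o(n) = (n - 155)/(n + 129) = (-155 + n)/(129 + n))
v = -6 (v = -6*(4 - 1*5)**4 = -6*(4 - 5)**4 = -6*(-1)**4 = -6*1 = -6)
B(I) = -9*sqrt(I)
B(v) + o(x) = -9*I*sqrt(6) + (-155 - 32)/(129 - 32) = -9*I*sqrt(6) - 187/97 = -187/97 - 9*I*sqrt(6)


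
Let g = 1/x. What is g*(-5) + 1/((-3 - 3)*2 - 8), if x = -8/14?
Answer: 87/10 ≈ 8.7000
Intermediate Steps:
x = -4/7 (x = -8*1/14 = -4/7 ≈ -0.57143)
g = -7/4 (g = 1/(-4/7) = -7/4 ≈ -1.7500)
g*(-5) + 1/((-3 - 3)*2 - 8) = -7/4*(-5) + 1/((-3 - 3)*2 - 8) = 35/4 + 1/(-6*2 - 8) = 35/4 + 1/(-12 - 8) = 35/4 + 1/(-20) = 35/4 - 1/20 = 87/10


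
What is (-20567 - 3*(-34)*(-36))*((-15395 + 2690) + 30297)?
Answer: -426412488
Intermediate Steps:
(-20567 - 3*(-34)*(-36))*((-15395 + 2690) + 30297) = (-20567 + 102*(-36))*(-12705 + 30297) = (-20567 - 3672)*17592 = -24239*17592 = -426412488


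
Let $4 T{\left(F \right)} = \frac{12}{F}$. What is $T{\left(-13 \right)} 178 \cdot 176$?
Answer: $- \frac{93984}{13} \approx -7229.5$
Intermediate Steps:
$T{\left(F \right)} = \frac{3}{F}$ ($T{\left(F \right)} = \frac{12 \frac{1}{F}}{4} = \frac{3}{F}$)
$T{\left(-13 \right)} 178 \cdot 176 = \frac{3}{-13} \cdot 178 \cdot 176 = 3 \left(- \frac{1}{13}\right) 178 \cdot 176 = \left(- \frac{3}{13}\right) 178 \cdot 176 = \left(- \frac{534}{13}\right) 176 = - \frac{93984}{13}$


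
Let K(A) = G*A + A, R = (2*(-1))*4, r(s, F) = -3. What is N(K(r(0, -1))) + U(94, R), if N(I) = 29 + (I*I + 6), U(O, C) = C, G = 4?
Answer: 252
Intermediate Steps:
R = -8 (R = -2*4 = -8)
K(A) = 5*A (K(A) = 4*A + A = 5*A)
N(I) = 35 + I² (N(I) = 29 + (I² + 6) = 29 + (6 + I²) = 35 + I²)
N(K(r(0, -1))) + U(94, R) = (35 + (5*(-3))²) - 8 = (35 + (-15)²) - 8 = (35 + 225) - 8 = 260 - 8 = 252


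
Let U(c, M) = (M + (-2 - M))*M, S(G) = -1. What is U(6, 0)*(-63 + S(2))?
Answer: 0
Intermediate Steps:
U(c, M) = -2*M
U(6, 0)*(-63 + S(2)) = (-2*0)*(-63 - 1) = 0*(-64) = 0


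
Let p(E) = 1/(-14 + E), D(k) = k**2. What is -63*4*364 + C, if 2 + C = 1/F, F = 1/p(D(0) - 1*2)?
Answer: -1467681/16 ≈ -91730.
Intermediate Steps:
F = -16 (F = 1/(1/(-14 + (0**2 - 1*2))) = 1/(1/(-14 + (0 - 2))) = 1/(1/(-14 - 2)) = 1/(1/(-16)) = 1/(-1/16) = -16)
C = -33/16 (C = -2 + 1/(-16) = -2 - 1/16 = -33/16 ≈ -2.0625)
-63*4*364 + C = -63*4*364 - 33/16 = -252*364 - 33/16 = -91728 - 33/16 = -1467681/16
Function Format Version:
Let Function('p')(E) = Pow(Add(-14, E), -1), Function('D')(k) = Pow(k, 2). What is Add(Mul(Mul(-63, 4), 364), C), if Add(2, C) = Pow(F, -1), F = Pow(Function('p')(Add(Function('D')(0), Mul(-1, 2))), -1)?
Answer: Rational(-1467681, 16) ≈ -91730.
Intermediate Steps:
F = -16 (F = Pow(Pow(Add(-14, Add(Pow(0, 2), Mul(-1, 2))), -1), -1) = Pow(Pow(Add(-14, Add(0, -2)), -1), -1) = Pow(Pow(Add(-14, -2), -1), -1) = Pow(Pow(-16, -1), -1) = Pow(Rational(-1, 16), -1) = -16)
C = Rational(-33, 16) (C = Add(-2, Pow(-16, -1)) = Add(-2, Rational(-1, 16)) = Rational(-33, 16) ≈ -2.0625)
Add(Mul(Mul(-63, 4), 364), C) = Add(Mul(Mul(-63, 4), 364), Rational(-33, 16)) = Add(Mul(-252, 364), Rational(-33, 16)) = Add(-91728, Rational(-33, 16)) = Rational(-1467681, 16)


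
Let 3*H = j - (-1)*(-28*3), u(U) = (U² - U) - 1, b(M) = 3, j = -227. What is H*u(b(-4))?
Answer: -1555/3 ≈ -518.33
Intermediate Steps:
u(U) = -1 + U² - U
H = -311/3 (H = (-227 - (-1)*(-28*3))/3 = (-227 - (-1)*(-84))/3 = (-227 - 1*84)/3 = (-227 - 84)/3 = (⅓)*(-311) = -311/3 ≈ -103.67)
H*u(b(-4)) = -311*(-1 + 3² - 1*3)/3 = -311*(-1 + 9 - 3)/3 = -311/3*5 = -1555/3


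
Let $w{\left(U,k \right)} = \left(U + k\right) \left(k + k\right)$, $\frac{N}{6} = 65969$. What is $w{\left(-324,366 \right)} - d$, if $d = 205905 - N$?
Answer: $220653$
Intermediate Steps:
$N = 395814$ ($N = 6 \cdot 65969 = 395814$)
$w{\left(U,k \right)} = 2 k \left(U + k\right)$ ($w{\left(U,k \right)} = \left(U + k\right) 2 k = 2 k \left(U + k\right)$)
$d = -189909$ ($d = 205905 - 395814 = -189909$)
$w{\left(-324,366 \right)} - d = 2 \cdot 366 \left(-324 + 366\right) - -189909 = 2 \cdot 366 \cdot 42 + 189909 = 30744 + 189909 = 220653$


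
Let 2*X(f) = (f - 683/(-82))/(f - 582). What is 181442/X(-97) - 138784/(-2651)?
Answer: 4869413676056/1752311 ≈ 2.7789e+6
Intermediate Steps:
X(f) = (683/82 + f)/(2*(-582 + f)) (X(f) = ((f - 683/(-82))/(f - 582))/2 = ((f - 683*(-1/82))/(-582 + f))/2 = ((f + 683/82)/(-582 + f))/2 = ((683/82 + f)/(-582 + f))/2 = (683/82 + f)/(2*(-582 + f)))
181442/X(-97) - 138784/(-2651) = 181442/(((683 + 82*(-97))/(164*(-582 - 97)))) - 138784/(-2651) = 181442/(((1/164)*(683 - 7954)/(-679))) - 138784*(-1/2651) = 181442/(((1/164)*(-1/679)*(-7271))) + 138784/2651 = 181442/(7271/111356) + 138784/2651 = 181442*(111356/7271) + 138784/2651 = 20204655352/7271 + 138784/2651 = 4869413676056/1752311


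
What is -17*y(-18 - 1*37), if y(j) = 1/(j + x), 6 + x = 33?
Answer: 17/28 ≈ 0.60714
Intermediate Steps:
x = 27 (x = -6 + 33 = 27)
y(j) = 1/(27 + j) (y(j) = 1/(j + 27) = 1/(27 + j))
-17*y(-18 - 1*37) = -17/(27 + (-18 - 1*37)) = -17/(27 + (-18 - 37)) = -17/(27 - 55) = -17/(-28) = -17*(-1/28) = 17/28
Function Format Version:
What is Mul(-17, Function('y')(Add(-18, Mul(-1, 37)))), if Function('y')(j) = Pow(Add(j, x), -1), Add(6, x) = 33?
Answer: Rational(17, 28) ≈ 0.60714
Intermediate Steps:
x = 27 (x = Add(-6, 33) = 27)
Function('y')(j) = Pow(Add(27, j), -1) (Function('y')(j) = Pow(Add(j, 27), -1) = Pow(Add(27, j), -1))
Mul(-17, Function('y')(Add(-18, Mul(-1, 37)))) = Mul(-17, Pow(Add(27, Add(-18, Mul(-1, 37))), -1)) = Mul(-17, Pow(Add(27, Add(-18, -37)), -1)) = Mul(-17, Pow(Add(27, -55), -1)) = Mul(-17, Pow(-28, -1)) = Mul(-17, Rational(-1, 28)) = Rational(17, 28)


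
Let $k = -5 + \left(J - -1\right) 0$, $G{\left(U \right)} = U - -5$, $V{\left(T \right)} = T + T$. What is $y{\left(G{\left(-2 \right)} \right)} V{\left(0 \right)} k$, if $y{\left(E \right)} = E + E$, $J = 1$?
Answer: $0$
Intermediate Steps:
$V{\left(T \right)} = 2 T$
$G{\left(U \right)} = 5 + U$ ($G{\left(U \right)} = U + 5 = 5 + U$)
$y{\left(E \right)} = 2 E$
$k = -5$ ($k = -5 + \left(1 - -1\right) 0 = -5 + \left(1 + 1\right) 0 = -5 + 2 \cdot 0 = -5 + 0 = -5$)
$y{\left(G{\left(-2 \right)} \right)} V{\left(0 \right)} k = 2 \left(5 - 2\right) 2 \cdot 0 \left(-5\right) = 2 \cdot 3 \cdot 0 \left(-5\right) = 6 \cdot 0 \left(-5\right) = 0 \left(-5\right) = 0$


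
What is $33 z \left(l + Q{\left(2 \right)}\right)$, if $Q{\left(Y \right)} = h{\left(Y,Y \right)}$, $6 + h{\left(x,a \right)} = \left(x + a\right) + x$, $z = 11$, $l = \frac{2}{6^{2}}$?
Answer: $\frac{121}{6} \approx 20.167$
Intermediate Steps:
$l = \frac{1}{18}$ ($l = \frac{2}{36} = 2 \cdot \frac{1}{36} = \frac{1}{18} \approx 0.055556$)
$h{\left(x,a \right)} = -6 + a + 2 x$ ($h{\left(x,a \right)} = -6 + \left(\left(x + a\right) + x\right) = -6 + \left(\left(a + x\right) + x\right) = -6 + \left(a + 2 x\right) = -6 + a + 2 x$)
$Q{\left(Y \right)} = -6 + 3 Y$ ($Q{\left(Y \right)} = -6 + Y + 2 Y = -6 + 3 Y$)
$33 z \left(l + Q{\left(2 \right)}\right) = 33 \cdot 11 \left(\frac{1}{18} + \left(-6 + 3 \cdot 2\right)\right) = 363 \left(\frac{1}{18} + \left(-6 + 6\right)\right) = 363 \left(\frac{1}{18} + 0\right) = 363 \cdot \frac{1}{18} = \frac{121}{6}$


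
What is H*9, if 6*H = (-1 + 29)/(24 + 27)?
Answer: 14/17 ≈ 0.82353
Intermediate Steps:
H = 14/153 (H = ((-1 + 29)/(24 + 27))/6 = (28/51)/6 = (28*(1/51))/6 = (1/6)*(28/51) = 14/153 ≈ 0.091503)
H*9 = (14/153)*9 = 14/17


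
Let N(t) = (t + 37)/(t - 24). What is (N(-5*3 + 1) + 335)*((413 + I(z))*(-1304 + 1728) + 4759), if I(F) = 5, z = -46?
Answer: 2312559637/38 ≈ 6.0857e+7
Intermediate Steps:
N(t) = (37 + t)/(-24 + t)
(N(-5*3 + 1) + 335)*((413 + I(z))*(-1304 + 1728) + 4759) = ((37 + (-5*3 + 1))/(-24 + (-5*3 + 1)) + 335)*((413 + 5)*(-1304 + 1728) + 4759) = ((37 + (-15 + 1))/(-24 + (-15 + 1)) + 335)*(418*424 + 4759) = ((37 - 14)/(-24 - 14) + 335)*(177232 + 4759) = (23/(-38) + 335)*181991 = (-1/38*23 + 335)*181991 = (-23/38 + 335)*181991 = (12707/38)*181991 = 2312559637/38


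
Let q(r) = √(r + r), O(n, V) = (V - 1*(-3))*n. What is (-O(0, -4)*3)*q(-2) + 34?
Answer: 34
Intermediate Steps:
O(n, V) = n*(3 + V) (O(n, V) = (V + 3)*n = (3 + V)*n = n*(3 + V))
q(r) = √2*√r (q(r) = √(2*r) = √2*√r)
(-O(0, -4)*3)*q(-2) + 34 = (-0*(3 - 4)*3)*(√2*√(-2)) + 34 = (-0*(-1)*3)*(√2*(I*√2)) + 34 = (-1*0*3)*(2*I) + 34 = (0*3)*(2*I) + 34 = 0*(2*I) + 34 = 0 + 34 = 34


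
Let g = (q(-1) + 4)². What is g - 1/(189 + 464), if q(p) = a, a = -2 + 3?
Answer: 16324/653 ≈ 24.998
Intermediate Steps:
a = 1
q(p) = 1
g = 25 (g = (1 + 4)² = 5² = 25)
g - 1/(189 + 464) = 25 - 1/(189 + 464) = 25 - 1/653 = 16324/653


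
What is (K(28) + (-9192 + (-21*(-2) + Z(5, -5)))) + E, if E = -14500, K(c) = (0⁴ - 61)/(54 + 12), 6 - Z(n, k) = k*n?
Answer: -1558915/66 ≈ -23620.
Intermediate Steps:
Z(n, k) = 6 - k*n
K(c) = -61/66 (K(c) = (0 - 61)/66 = -61*1/66 = -61/66)
(K(28) + (-9192 + (-21*(-2) + Z(5, -5)))) + E = (-61/66 + (-9192 + (-21*(-2) + (6 - 1*(-5)*5)))) - 14500 = (-61/66 + (-9192 + (42 + (6 + 25)))) - 14500 = (-61/66 + (-9192 + (42 + 31))) - 14500 = (-61/66 + (-9192 + 73)) - 14500 = (-61/66 - 9119) - 14500 = -601915/66 - 14500 = -1558915/66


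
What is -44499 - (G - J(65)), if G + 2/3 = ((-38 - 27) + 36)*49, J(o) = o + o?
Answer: -128842/3 ≈ -42947.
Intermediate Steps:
J(o) = 2*o
G = -4265/3 (G = -2/3 + ((-38 - 27) + 36)*49 = -2/3 + (-65 + 36)*49 = -2/3 - 29*49 = -2/3 - 1421 = -4265/3 ≈ -1421.7)
-44499 - (G - J(65)) = -44499 - (-4265/3 - 2*65) = -44499 - (-4265/3 - 1*130) = -44499 - (-4265/3 - 130) = -44499 - 1*(-4655/3) = -44499 + 4655/3 = -128842/3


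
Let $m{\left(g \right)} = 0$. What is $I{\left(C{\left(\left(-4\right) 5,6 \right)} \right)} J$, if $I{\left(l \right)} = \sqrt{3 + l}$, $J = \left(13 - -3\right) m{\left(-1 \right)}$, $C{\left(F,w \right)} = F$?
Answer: $0$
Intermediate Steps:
$J = 0$ ($J = \left(13 - -3\right) 0 = \left(13 + 3\right) 0 = 16 \cdot 0 = 0$)
$I{\left(C{\left(\left(-4\right) 5,6 \right)} \right)} J = \sqrt{3 - 20} \cdot 0 = \sqrt{-17} \cdot 0 = i \sqrt{17} \cdot 0 = 0$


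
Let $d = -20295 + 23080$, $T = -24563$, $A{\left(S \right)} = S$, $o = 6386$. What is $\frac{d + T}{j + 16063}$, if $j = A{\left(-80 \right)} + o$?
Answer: $- \frac{21778}{22369} \approx -0.97358$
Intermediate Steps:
$d = 2785$
$j = 6306$ ($j = -80 + 6386 = 6306$)
$\frac{d + T}{j + 16063} = \frac{2785 - 24563}{6306 + 16063} = - \frac{21778}{22369}$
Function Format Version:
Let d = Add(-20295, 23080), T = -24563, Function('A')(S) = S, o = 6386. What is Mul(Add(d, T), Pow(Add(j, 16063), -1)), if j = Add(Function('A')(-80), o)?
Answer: Rational(-21778, 22369) ≈ -0.97358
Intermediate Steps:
d = 2785
j = 6306 (j = Add(-80, 6386) = 6306)
Mul(Add(d, T), Pow(Add(j, 16063), -1)) = Mul(Add(2785, -24563), Pow(Add(6306, 16063), -1)) = Mul(-21778, Pow(22369, -1)) = Mul(-21778, Rational(1, 22369)) = Rational(-21778, 22369)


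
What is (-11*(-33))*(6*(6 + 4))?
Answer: 21780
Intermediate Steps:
(-11*(-33))*(6*(6 + 4)) = 363*(6*10) = 363*60 = 21780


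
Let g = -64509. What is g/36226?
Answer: -64509/36226 ≈ -1.7807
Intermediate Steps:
g/36226 = -64509/36226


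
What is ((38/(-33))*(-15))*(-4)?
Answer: -760/11 ≈ -69.091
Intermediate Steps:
((38/(-33))*(-15))*(-4) = ((38*(-1/33))*(-15))*(-4) = -38/33*(-15)*(-4) = (190/11)*(-4) = -760/11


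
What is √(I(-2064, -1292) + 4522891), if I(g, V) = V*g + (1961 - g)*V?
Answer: 9*√24559 ≈ 1410.4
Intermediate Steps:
I(g, V) = V*g + V*(1961 - g)
√(I(-2064, -1292) + 4522891) = √(1961*(-1292) + 4522891) = √(-2533612 + 4522891) = √1989279 = 9*√24559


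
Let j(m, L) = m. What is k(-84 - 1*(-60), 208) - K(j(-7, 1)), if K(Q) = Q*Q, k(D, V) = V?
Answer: 159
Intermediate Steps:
K(Q) = Q²
k(-84 - 1*(-60), 208) - K(j(-7, 1)) = 208 - 1*(-7)² = 208 - 1*49 = 208 - 49 = 159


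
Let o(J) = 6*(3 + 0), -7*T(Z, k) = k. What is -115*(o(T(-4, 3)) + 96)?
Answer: -13110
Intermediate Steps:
T(Z, k) = -k/7
o(J) = 18 (o(J) = 6*3 = 18)
-115*(o(T(-4, 3)) + 96) = -115*(18 + 96) = -115*114 = -13110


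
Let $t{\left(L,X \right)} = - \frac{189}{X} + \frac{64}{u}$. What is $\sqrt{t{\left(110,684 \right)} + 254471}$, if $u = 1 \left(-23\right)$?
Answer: $\frac{9 \sqrt{2399777197}}{874} \approx 504.45$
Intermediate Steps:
$u = -23$
$t{\left(L,X \right)} = - \frac{64}{23} - \frac{189}{X}$ ($t{\left(L,X \right)} = - \frac{189}{X} + \frac{64}{-23} = - \frac{189}{X} + 64 \left(- \frac{1}{23}\right) = - \frac{189}{X} - \frac{64}{23} = - \frac{64}{23} - \frac{189}{X}$)
$\sqrt{t{\left(110,684 \right)} + 254471} = \sqrt{\left(- \frac{64}{23} - \frac{189}{684}\right) + 254471} = \sqrt{\left(- \frac{64}{23} - \frac{21}{76}\right) + 254471} = \sqrt{- \frac{5347}{1748} + 254471} = \sqrt{\frac{444809961}{1748}} = \frac{9 \sqrt{2399777197}}{874}$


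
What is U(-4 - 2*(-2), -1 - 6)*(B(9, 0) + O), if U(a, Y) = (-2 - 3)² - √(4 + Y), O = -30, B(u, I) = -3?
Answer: -825 + 33*I*√3 ≈ -825.0 + 57.158*I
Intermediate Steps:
U(a, Y) = 25 - √(4 + Y) (U(a, Y) = (-5)² - √(4 + Y) = 25 - √(4 + Y))
U(-4 - 2*(-2), -1 - 6)*(B(9, 0) + O) = (25 - √(4 + (-1 - 6)))*(-3 - 30) = (25 - √(4 - 7))*(-33) = (25 - √(-3))*(-33) = (25 - I*√3)*(-33) = -825 + 33*I*√3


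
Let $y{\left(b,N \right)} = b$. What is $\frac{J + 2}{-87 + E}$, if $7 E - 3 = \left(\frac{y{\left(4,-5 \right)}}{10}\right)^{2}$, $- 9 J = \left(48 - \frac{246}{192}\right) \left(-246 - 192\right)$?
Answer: $- \frac{19115425}{727008} \approx -26.293$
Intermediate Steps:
$J = \frac{109135}{48}$ ($J = - \frac{\left(48 - \frac{246}{192}\right) \left(-246 - 192\right)}{9} = - \frac{\left(48 - \frac{41}{32}\right) \left(-438\right)}{9} = - \frac{\frac{1495}{32} \left(-438\right)}{9} = \left(- \frac{1}{9}\right) \left(- \frac{327405}{16}\right) = \frac{109135}{48} \approx 2273.6$)
$E = \frac{79}{175}$ ($E = \frac{3}{7} + \frac{\left(\frac{4}{10}\right)^{2}}{7} = \frac{3}{7} + \frac{\left(4 \cdot \frac{1}{10}\right)^{2}}{7} = \frac{3}{7} + \frac{\left(\frac{2}{5}\right)^{2}}{7} = \frac{3}{7} + \frac{1}{7} \cdot \frac{4}{25} = \frac{3}{7} + \frac{4}{175} = \frac{79}{175} \approx 0.45143$)
$\frac{J + 2}{-87 + E} = \frac{\frac{109135}{48} + 2}{-87 + \frac{79}{175}} = \frac{109231}{48 \left(- \frac{15146}{175}\right)} = \frac{109231}{48} \left(- \frac{175}{15146}\right) = - \frac{19115425}{727008}$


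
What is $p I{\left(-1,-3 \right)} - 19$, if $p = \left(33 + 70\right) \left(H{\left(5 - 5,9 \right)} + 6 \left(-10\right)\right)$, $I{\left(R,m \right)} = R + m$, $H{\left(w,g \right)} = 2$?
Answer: $23877$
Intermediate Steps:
$p = -5974$ ($p = \left(33 + 70\right) \left(2 + 6 \left(-10\right)\right) = 103 \left(2 - 60\right) = 103 \left(-58\right) = -5974$)
$p I{\left(-1,-3 \right)} - 19 = - 5974 \left(-1 - 3\right) - 19 = \left(-5974\right) \left(-4\right) - 19 = 23896 - 19 = 23877$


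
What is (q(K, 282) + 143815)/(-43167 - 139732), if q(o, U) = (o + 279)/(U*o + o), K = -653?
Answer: -26576868559/33799552301 ≈ -0.78631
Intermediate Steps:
q(o, U) = (279 + o)/(o + U*o)
(q(K, 282) + 143815)/(-43167 - 139732) = ((279 - 653)/((-653)*(1 + 282)) + 143815)/(-43167 - 139732) = (-1/653*(-374)/283 + 143815)/(-182899) = (-1/653*1/283*(-374) + 143815)*(-1/182899) = (374/184799 + 143815)*(-1/182899) = (26576868559/184799)*(-1/182899) = -26576868559/33799552301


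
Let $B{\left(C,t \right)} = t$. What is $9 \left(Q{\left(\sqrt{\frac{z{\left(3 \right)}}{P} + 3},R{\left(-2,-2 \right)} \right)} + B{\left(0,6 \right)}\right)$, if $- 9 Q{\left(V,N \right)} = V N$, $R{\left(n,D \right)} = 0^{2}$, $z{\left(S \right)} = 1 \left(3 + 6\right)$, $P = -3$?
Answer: $54$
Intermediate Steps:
$z{\left(S \right)} = 9$ ($z{\left(S \right)} = 1 \cdot 9 = 9$)
$R{\left(n,D \right)} = 0$
$Q{\left(V,N \right)} = - \frac{N V}{9}$ ($Q{\left(V,N \right)} = - \frac{V N}{9} = - \frac{N V}{9}$)
$9 \left(Q{\left(\sqrt{\frac{z{\left(3 \right)}}{P} + 3},R{\left(-2,-2 \right)} \right)} + B{\left(0,6 \right)}\right) = 9 \left(\left(- \frac{1}{9}\right) 0 \sqrt{\frac{9}{-3} + 3} + 6\right) = 9 \left(\left(- \frac{1}{9}\right) 0 \sqrt{9 \left(- \frac{1}{3}\right) + 3} + 6\right) = 9 \left(\left(- \frac{1}{9}\right) 0 \sqrt{-3 + 3} + 6\right) = 9 \left(\left(- \frac{1}{9}\right) 0 \sqrt{0} + 6\right) = 9 \left(\left(- \frac{1}{9}\right) 0 \cdot 0 + 6\right) = 9 \left(0 + 6\right) = 9 \cdot 6 = 54$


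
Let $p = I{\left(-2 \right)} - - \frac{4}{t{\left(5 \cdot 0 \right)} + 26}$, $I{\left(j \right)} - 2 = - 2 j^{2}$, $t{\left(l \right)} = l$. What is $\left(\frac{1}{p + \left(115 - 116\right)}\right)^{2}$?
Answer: $\frac{169}{7921} \approx 0.021336$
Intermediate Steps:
$I{\left(j \right)} = 2 - 2 j^{2}$
$p = - \frac{76}{13}$ ($p = \left(2 - 2 \left(-2\right)^{2}\right) - - \frac{4}{5 \cdot 0 + 26} = \left(2 - 8\right) - - \frac{4}{0 + 26} = \left(2 - 8\right) - - \frac{4}{26} = -6 - \left(-4\right) \frac{1}{26} = -6 - - \frac{2}{13} = -6 + \frac{2}{13} = - \frac{76}{13} \approx -5.8462$)
$\left(\frac{1}{p + \left(115 - 116\right)}\right)^{2} = \left(\frac{1}{- \frac{76}{13} + \left(115 - 116\right)}\right)^{2} = \left(\frac{1}{- \frac{76}{13} - 1}\right)^{2} = \left(\frac{1}{- \frac{89}{13}}\right)^{2} = \left(- \frac{13}{89}\right)^{2} = \frac{169}{7921}$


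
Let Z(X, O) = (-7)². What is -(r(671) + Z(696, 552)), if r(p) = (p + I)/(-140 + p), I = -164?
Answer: -8842/177 ≈ -49.955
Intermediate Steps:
Z(X, O) = 49
r(p) = (-164 + p)/(-140 + p) (r(p) = (p - 164)/(-140 + p) = (-164 + p)/(-140 + p))
-(r(671) + Z(696, 552)) = -((-164 + 671)/(-140 + 671) + 49) = -(507/531 + 49) = -((1/531)*507 + 49) = -(169/177 + 49) = -1*8842/177 = -8842/177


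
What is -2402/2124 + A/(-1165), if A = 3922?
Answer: -5564329/1237230 ≈ -4.4974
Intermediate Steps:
-2402/2124 + A/(-1165) = -2402/2124 + 3922/(-1165) = -2402*1/2124 + 3922*(-1/1165) = -1201/1062 - 3922/1165 = -5564329/1237230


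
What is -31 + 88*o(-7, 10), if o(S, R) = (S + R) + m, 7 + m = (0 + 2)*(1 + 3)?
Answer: 321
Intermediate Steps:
m = 1 (m = -7 + (0 + 2)*(1 + 3) = -7 + 2*4 = -7 + 8 = 1)
o(S, R) = 1 + R + S (o(S, R) = (S + R) + 1 = (R + S) + 1 = 1 + R + S)
-31 + 88*o(-7, 10) = -31 + 88*(1 + 10 - 7) = -31 + 88*4 = -31 + 352 = 321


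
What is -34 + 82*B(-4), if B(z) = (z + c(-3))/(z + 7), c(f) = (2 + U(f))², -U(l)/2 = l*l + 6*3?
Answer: 73766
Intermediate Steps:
U(l) = -36 - 2*l² (U(l) = -2*(l*l + 6*3) = -2*(l² + 18) = -2*(18 + l²) = -36 - 2*l²)
c(f) = (-34 - 2*f²)² (c(f) = (2 + (-36 - 2*f²))² = (-34 - 2*f²)²)
B(z) = (2704 + z)/(7 + z) (B(z) = (z + 4*(17 + (-3)²)²)/(z + 7) = (z + 4*(17 + 9)²)/(7 + z) = (z + 4*26²)/(7 + z) = (z + 4*676)/(7 + z) = (z + 2704)/(7 + z) = (2704 + z)/(7 + z))
-34 + 82*B(-4) = -34 + 82*((2704 - 4)/(7 - 4)) = -34 + 82*(2700/3) = -34 + 82*((⅓)*2700) = -34 + 82*900 = -34 + 73800 = 73766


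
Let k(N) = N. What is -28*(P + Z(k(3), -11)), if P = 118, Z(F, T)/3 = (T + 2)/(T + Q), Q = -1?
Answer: -3367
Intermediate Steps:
Z(F, T) = 3*(2 + T)/(-1 + T) (Z(F, T) = 3*((T + 2)/(T - 1)) = 3*((2 + T)/(-1 + T)) = 3*(2 + T)/(-1 + T))
-28*(P + Z(k(3), -11)) = -28*(118 + 3*(2 - 11)/(-1 - 11)) = -28*(118 + 3*(-9)/(-12)) = -28*(118 + 3*(-1/12)*(-9)) = -28*(118 + 9/4) = -28*481/4 = -3367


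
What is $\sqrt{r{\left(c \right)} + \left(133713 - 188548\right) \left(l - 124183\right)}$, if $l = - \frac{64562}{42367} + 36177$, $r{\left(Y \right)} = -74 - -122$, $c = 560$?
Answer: $\frac{2 \sqrt{2165574298356998763}}{42367} \approx 69469.0$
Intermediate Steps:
$r{\left(Y \right)} = 48$ ($r{\left(Y \right)} = -74 + 122 = 48$)
$l = \frac{1532646397}{42367}$ ($l = \left(-64562\right) \frac{1}{42367} + 36177 = - \frac{64562}{42367} + 36177 = \frac{1532646397}{42367} \approx 36176.0$)
$\sqrt{r{\left(c \right)} + \left(133713 - 188548\right) \left(l - 124183\right)} = \sqrt{48 + \left(133713 - 188548\right) \left(\frac{1532646397}{42367} - 124183\right)} = \sqrt{48 - - \frac{204458590583940}{42367}} = \sqrt{48 + \frac{204458590583940}{42367}} = \sqrt{\frac{204458592617556}{42367}} = \frac{2 \sqrt{2165574298356998763}}{42367}$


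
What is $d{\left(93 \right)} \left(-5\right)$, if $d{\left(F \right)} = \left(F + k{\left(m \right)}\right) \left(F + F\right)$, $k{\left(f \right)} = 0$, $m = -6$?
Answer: $-86490$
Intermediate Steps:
$d{\left(F \right)} = 2 F^{2}$ ($d{\left(F \right)} = \left(F + 0\right) \left(F + F\right) = F 2 F = 2 F^{2}$)
$d{\left(93 \right)} \left(-5\right) = 2 \cdot 93^{2} \left(-5\right) = 2 \cdot 8649 \left(-5\right) = 17298 \left(-5\right) = -86490$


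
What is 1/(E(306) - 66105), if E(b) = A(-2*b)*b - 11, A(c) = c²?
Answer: 1/114544348 ≈ 8.7302e-9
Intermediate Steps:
E(b) = -11 + 4*b³ (E(b) = (-2*b)²*b - 11 = (4*b²)*b - 11 = 4*b³ - 11 = -11 + 4*b³)
1/(E(306) - 66105) = 1/((-11 + 4*306³) - 66105) = 1/((-11 + 4*28652616) - 66105) = 1/((-11 + 114610464) - 66105) = 1/(114610453 - 66105) = 1/114544348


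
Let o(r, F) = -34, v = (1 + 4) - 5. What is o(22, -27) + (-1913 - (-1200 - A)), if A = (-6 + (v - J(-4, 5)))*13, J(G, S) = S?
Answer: -890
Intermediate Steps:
v = 0 (v = 5 - 5 = 0)
A = -143 (A = (-6 + (0 - 1*5))*13 = (-6 + (0 - 5))*13 = (-6 - 5)*13 = -11*13 = -143)
o(22, -27) + (-1913 - (-1200 - A)) = -34 + (-1913 - (-1200 - 1*(-143))) = -34 + (-1913 - (-1200 + 143)) = -34 + (-1913 - 1*(-1057)) = -34 + (-1913 + 1057) = -34 - 856 = -890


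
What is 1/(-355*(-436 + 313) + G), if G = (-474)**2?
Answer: 1/268341 ≈ 3.7266e-6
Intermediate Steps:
G = 224676
1/(-355*(-436 + 313) + G) = 1/(-355*(-436 + 313) + 224676) = 1/(-355*(-123) + 224676) = 1/(43665 + 224676) = 1/268341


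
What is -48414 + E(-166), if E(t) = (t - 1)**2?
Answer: -20525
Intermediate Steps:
E(t) = (-1 + t)**2
-48414 + E(-166) = -48414 + (-1 - 166)**2 = -48414 + (-167)**2 = -48414 + 27889 = -20525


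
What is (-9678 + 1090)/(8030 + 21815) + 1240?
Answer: 36999212/29845 ≈ 1239.7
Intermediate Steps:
(-9678 + 1090)/(8030 + 21815) + 1240 = -8588/29845 + 1240 = 36999212/29845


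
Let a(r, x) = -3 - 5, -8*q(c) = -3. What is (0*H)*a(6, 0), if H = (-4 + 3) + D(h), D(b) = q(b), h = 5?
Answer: 0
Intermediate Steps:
q(c) = 3/8 (q(c) = -1/8*(-3) = 3/8)
D(b) = 3/8
a(r, x) = -8
H = -5/8 (H = (-4 + 3) + 3/8 = -1 + 3/8 = -5/8 ≈ -0.62500)
(0*H)*a(6, 0) = (0*(-5/8))*(-8) = 0*(-8) = 0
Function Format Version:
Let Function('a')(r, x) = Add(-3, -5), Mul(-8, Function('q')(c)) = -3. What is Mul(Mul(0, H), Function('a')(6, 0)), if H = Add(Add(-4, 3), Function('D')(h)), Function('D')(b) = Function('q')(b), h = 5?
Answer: 0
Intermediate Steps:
Function('q')(c) = Rational(3, 8) (Function('q')(c) = Mul(Rational(-1, 8), -3) = Rational(3, 8))
Function('D')(b) = Rational(3, 8)
Function('a')(r, x) = -8
H = Rational(-5, 8) (H = Add(Add(-4, 3), Rational(3, 8)) = Add(-1, Rational(3, 8)) = Rational(-5, 8) ≈ -0.62500)
Mul(Mul(0, H), Function('a')(6, 0)) = Mul(Mul(0, Rational(-5, 8)), -8) = Mul(0, -8) = 0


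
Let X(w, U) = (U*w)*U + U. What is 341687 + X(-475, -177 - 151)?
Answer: -50761041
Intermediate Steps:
X(w, U) = U + w*U² (X(w, U) = w*U² + U = U + w*U²)
341687 + X(-475, -177 - 151) = 341687 + (-177 - 151)*(1 + (-177 - 151)*(-475)) = 341687 - 328*(1 - 328*(-475)) = 341687 - 328*(1 + 155800) = 341687 - 328*155801 = 341687 - 51102728 = -50761041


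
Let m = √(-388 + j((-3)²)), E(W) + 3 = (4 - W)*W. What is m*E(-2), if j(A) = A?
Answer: -15*I*√379 ≈ -292.02*I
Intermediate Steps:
E(W) = -3 + W*(4 - W) (E(W) = -3 + (4 - W)*W = -3 + W*(4 - W))
m = I*√379 (m = √(-388 + (-3)²) = √(-388 + 9) = √(-379) = I*√379 ≈ 19.468*I)
m*E(-2) = (I*√379)*(-3 - 1*(-2)² + 4*(-2)) = (I*√379)*(-3 - 1*4 - 8) = (I*√379)*(-3 - 4 - 8) = (I*√379)*(-15) = -15*I*√379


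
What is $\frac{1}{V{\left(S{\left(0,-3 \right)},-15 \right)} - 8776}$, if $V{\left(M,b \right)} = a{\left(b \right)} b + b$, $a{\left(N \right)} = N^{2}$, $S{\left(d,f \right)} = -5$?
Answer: $- \frac{1}{12166} \approx -8.2196 \cdot 10^{-5}$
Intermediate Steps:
$V{\left(M,b \right)} = b + b^{3}$ ($V{\left(M,b \right)} = b^{2} b + b = b^{3} + b = b + b^{3}$)
$\frac{1}{V{\left(S{\left(0,-3 \right)},-15 \right)} - 8776} = \frac{1}{\left(-15 + \left(-15\right)^{3}\right) - 8776} = \frac{1}{\left(-15 - 3375\right) - 8776} = \frac{1}{-3390 - 8776} = \frac{1}{-12166} = - \frac{1}{12166}$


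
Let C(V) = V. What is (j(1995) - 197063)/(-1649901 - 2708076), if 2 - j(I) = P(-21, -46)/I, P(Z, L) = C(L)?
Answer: 393136649/8694164115 ≈ 0.045218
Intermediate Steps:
P(Z, L) = L
j(I) = 2 + 46/I (j(I) = 2 - (-46)/I = 2 + 46/I)
(j(1995) - 197063)/(-1649901 - 2708076) = ((2 + 46/1995) - 197063)/(-1649901 - 2708076) = ((2 + 46*(1/1995)) - 197063)/(-4357977) = ((2 + 46/1995) - 197063)*(-1/4357977) = (4036/1995 - 197063)*(-1/4357977) = -393136649/1995*(-1/4357977) = 393136649/8694164115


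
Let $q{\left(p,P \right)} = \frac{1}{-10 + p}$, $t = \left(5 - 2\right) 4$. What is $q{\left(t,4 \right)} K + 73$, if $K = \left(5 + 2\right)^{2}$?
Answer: $\frac{195}{2} \approx 97.5$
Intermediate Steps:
$t = 12$ ($t = 3 \cdot 4 = 12$)
$K = 49$ ($K = 7^{2} = 49$)
$q{\left(t,4 \right)} K + 73 = \frac{1}{-10 + 12} \cdot 49 + 73 = \frac{1}{2} \cdot 49 + 73 = \frac{49}{2} + 73 = \frac{195}{2}$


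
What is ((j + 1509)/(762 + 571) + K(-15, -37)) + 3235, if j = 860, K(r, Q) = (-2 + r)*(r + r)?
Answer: 4994454/1333 ≈ 3746.8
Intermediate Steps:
K(r, Q) = 2*r*(-2 + r) (K(r, Q) = (-2 + r)*(2*r) = 2*r*(-2 + r))
((j + 1509)/(762 + 571) + K(-15, -37)) + 3235 = ((860 + 1509)/(762 + 571) + 2*(-15)*(-2 - 15)) + 3235 = (2369/1333 + 2*(-15)*(-17)) + 3235 = (2369*(1/1333) + 510) + 3235 = (2369/1333 + 510) + 3235 = 682199/1333 + 3235 = 4994454/1333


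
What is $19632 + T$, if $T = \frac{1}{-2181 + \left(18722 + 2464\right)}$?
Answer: $\frac{373106161}{19005} \approx 19632.0$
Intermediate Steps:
$T = \frac{1}{19005}$ ($T = \frac{1}{-2181 + 21186} = \frac{1}{19005} \approx 5.2618 \cdot 10^{-5}$)
$19632 + T = 19632 + \frac{1}{19005} = \frac{373106161}{19005}$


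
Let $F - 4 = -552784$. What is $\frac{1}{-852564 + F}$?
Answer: $- \frac{1}{1405344} \approx -7.1157 \cdot 10^{-7}$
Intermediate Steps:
$F = -552780$ ($F = 4 - 552784 = -552780$)
$\frac{1}{-852564 + F} = \frac{1}{-852564 - 552780} = \frac{1}{-1405344} = - \frac{1}{1405344}$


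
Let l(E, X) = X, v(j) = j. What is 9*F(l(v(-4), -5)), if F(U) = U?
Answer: -45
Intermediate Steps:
9*F(l(v(-4), -5)) = 9*(-5) = -45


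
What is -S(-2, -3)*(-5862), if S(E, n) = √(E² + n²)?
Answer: 5862*√13 ≈ 21136.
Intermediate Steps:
-S(-2, -3)*(-5862) = -√((-2)² + (-3)²)*(-5862) = -√(4 + 9)*(-5862) = -√13*(-5862) = 5862*√13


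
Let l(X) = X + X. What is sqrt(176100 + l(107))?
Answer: sqrt(176314) ≈ 419.90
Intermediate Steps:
l(X) = 2*X
sqrt(176100 + l(107)) = sqrt(176100 + 2*107) = sqrt(176100 + 214) = sqrt(176314)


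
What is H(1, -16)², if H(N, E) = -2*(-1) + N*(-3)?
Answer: 1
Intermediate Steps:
H(N, E) = 2 - 3*N
H(1, -16)² = (2 - 3*1)² = (2 - 3)² = (-1)² = 1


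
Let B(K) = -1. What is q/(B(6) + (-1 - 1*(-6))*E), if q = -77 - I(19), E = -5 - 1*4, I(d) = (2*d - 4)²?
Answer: 1233/46 ≈ 26.804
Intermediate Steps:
I(d) = (-4 + 2*d)²
E = -9 (E = -5 - 4 = -9)
q = -1233 (q = -77 - 4*(-2 + 19)² = -77 - 4*17² = -77 - 4*289 = -77 - 1*1156 = -77 - 1156 = -1233)
q/(B(6) + (-1 - 1*(-6))*E) = -1233/(-1 + (-1 - 1*(-6))*(-9)) = -1233/(-1 + (-1 + 6)*(-9)) = -1233/(-1 + 5*(-9)) = -1233/(-1 - 45) = -1233/(-46) = -1233*(-1/46) = 1233/46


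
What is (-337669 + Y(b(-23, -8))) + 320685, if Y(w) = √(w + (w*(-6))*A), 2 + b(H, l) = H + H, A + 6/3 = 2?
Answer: -16984 + 4*I*√3 ≈ -16984.0 + 6.9282*I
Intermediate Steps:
A = 0 (A = -2 + 2 = 0)
b(H, l) = -2 + 2*H (b(H, l) = -2 + (H + H) = -2 + 2*H)
Y(w) = √w (Y(w) = √(w + (w*(-6))*0) = √(w - 6*w*0) = √(w + 0) = √w)
(-337669 + Y(b(-23, -8))) + 320685 = (-337669 + √(-2 + 2*(-23))) + 320685 = (-337669 + √(-2 - 46)) + 320685 = (-337669 + √(-48)) + 320685 = (-337669 + 4*I*√3) + 320685 = -16984 + 4*I*√3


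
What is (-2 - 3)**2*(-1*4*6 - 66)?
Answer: -2250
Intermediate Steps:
(-2 - 3)**2*(-1*4*6 - 66) = (-5)**2*(-4*6 - 66) = 25*(-24 - 66) = 25*(-90) = -2250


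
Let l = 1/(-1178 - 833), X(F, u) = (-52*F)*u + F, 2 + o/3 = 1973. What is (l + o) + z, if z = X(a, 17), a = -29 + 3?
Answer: 58059580/2011 ≈ 28871.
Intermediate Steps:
o = 5913 (o = -6 + 3*1973 = -6 + 5919 = 5913)
a = -26
X(F, u) = F - 52*F*u (X(F, u) = -52*F*u + F = F - 52*F*u)
l = -1/2011 (l = 1/(-2011) = -1/2011 ≈ -0.00049726)
z = 22958 (z = -26*(1 - 52*17) = -26*(1 - 884) = -26*(-883) = 22958)
(l + o) + z = (-1/2011 + 5913) + 22958 = 11891042/2011 + 22958 = 58059580/2011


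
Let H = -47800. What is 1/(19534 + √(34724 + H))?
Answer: 9767/190795116 - I*√3269/190795116 ≈ 5.1191e-5 - 2.9967e-7*I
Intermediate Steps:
1/(19534 + √(34724 + H)) = 1/(19534 + √(34724 - 47800)) = 1/(19534 + √(-13076)) = 1/(19534 + 2*I*√3269)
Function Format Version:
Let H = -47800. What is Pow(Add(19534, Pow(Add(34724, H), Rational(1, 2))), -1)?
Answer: Add(Rational(9767, 190795116), Mul(Rational(-1, 190795116), I, Pow(3269, Rational(1, 2)))) ≈ Add(5.1191e-5, Mul(-2.9967e-7, I))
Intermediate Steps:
Pow(Add(19534, Pow(Add(34724, H), Rational(1, 2))), -1) = Pow(Add(19534, Pow(Add(34724, -47800), Rational(1, 2))), -1) = Pow(Add(19534, Pow(-13076, Rational(1, 2))), -1) = Pow(Add(19534, Mul(2, I, Pow(3269, Rational(1, 2)))), -1)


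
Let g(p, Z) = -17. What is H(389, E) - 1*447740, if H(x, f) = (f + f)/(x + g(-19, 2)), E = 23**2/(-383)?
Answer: -31896102649/71238 ≈ -4.4774e+5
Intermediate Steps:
E = -529/383 (E = 529*(-1/383) = -529/383 ≈ -1.3812)
H(x, f) = 2*f/(-17 + x) (H(x, f) = (f + f)/(x - 17) = (2*f)/(-17 + x) = 2*f/(-17 + x))
H(389, E) - 1*447740 = 2*(-529/383)/(-17 + 389) - 1*447740 = 2*(-529/383)/372 - 447740 = 2*(-529/383)*(1/372) - 447740 = -529/71238 - 447740 = -31896102649/71238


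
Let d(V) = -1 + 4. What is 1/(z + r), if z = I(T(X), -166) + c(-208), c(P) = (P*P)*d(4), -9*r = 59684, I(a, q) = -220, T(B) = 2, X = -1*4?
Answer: 9/1106464 ≈ 8.1340e-6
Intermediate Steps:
X = -4
r = -59684/9 (r = -⅑*59684 = -59684/9 ≈ -6631.6)
d(V) = 3
c(P) = 3*P² (c(P) = (P*P)*3 = P²*3 = 3*P²)
z = 129572 (z = -220 + 3*(-208)² = -220 + 3*43264 = -220 + 129792 = 129572)
1/(z + r) = 1/(129572 - 59684/9) = 1/(1106464/9) = 9/1106464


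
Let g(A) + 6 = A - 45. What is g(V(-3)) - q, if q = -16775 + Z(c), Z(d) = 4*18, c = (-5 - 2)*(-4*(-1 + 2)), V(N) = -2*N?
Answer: 16658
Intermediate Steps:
c = 28 (c = -(-28) = -7*(-4) = 28)
g(A) = -51 + A (g(A) = -6 + (A - 45) = -6 + (-45 + A) = -51 + A)
Z(d) = 72
q = -16703 (q = -16775 + 72 = -16703)
g(V(-3)) - q = (-51 - 2*(-3)) - 1*(-16703) = (-51 + 6) + 16703 = -45 + 16703 = 16658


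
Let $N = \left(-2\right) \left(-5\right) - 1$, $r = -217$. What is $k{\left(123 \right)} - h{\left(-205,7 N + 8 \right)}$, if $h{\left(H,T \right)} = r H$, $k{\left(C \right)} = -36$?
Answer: $-44521$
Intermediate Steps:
$N = 9$ ($N = 10 - 1 = 9$)
$h{\left(H,T \right)} = - 217 H$
$k{\left(123 \right)} - h{\left(-205,7 N + 8 \right)} = -36 - \left(-217\right) \left(-205\right) = -36 - 44485 = -44521$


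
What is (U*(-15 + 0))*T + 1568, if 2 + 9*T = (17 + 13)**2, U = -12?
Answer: 19528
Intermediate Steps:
T = 898/9 (T = -2/9 + (17 + 13)**2/9 = -2/9 + (1/9)*30**2 = -2/9 + (1/9)*900 = -2/9 + 100 = 898/9 ≈ 99.778)
(U*(-15 + 0))*T + 1568 = -12*(-15 + 0)*(898/9) + 1568 = -12*(-15)*(898/9) + 1568 = 180*(898/9) + 1568 = 17960 + 1568 = 19528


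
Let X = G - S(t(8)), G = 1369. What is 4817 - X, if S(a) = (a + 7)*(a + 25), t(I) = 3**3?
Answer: 5216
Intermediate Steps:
t(I) = 27
S(a) = (7 + a)*(25 + a)
X = -399 (X = 1369 - (175 + 27**2 + 32*27) = 1369 - (175 + 729 + 864) = 1369 - 1*1768 = 1369 - 1768 = -399)
4817 - X = 4817 - 1*(-399) = 4817 + 399 = 5216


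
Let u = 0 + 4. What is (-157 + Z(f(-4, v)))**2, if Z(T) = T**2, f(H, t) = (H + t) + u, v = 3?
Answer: 21904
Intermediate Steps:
u = 4
f(H, t) = 4 + H + t (f(H, t) = (H + t) + 4 = 4 + H + t)
(-157 + Z(f(-4, v)))**2 = (-157 + (4 - 4 + 3)**2)**2 = (-157 + 3**2)**2 = (-157 + 9)**2 = (-148)**2 = 21904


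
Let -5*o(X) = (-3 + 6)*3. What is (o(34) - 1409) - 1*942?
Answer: -11764/5 ≈ -2352.8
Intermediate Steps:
o(X) = -9/5 (o(X) = -(-3 + 6)*3/5 = -3*3/5 = -1/5*9 = -9/5)
(o(34) - 1409) - 1*942 = (-9/5 - 1409) - 1*942 = -7054/5 - 942 = -11764/5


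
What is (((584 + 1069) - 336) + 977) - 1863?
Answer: 431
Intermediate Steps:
(((584 + 1069) - 336) + 977) - 1863 = ((1653 - 336) + 977) - 1863 = (1317 + 977) - 1863 = 2294 - 1863 = 431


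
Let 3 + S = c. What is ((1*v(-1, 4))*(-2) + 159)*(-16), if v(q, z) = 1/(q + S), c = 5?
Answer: -2512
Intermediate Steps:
S = 2 (S = -3 + 5 = 2)
v(q, z) = 1/(2 + q) (v(q, z) = 1/(q + 2) = 1/(2 + q))
((1*v(-1, 4))*(-2) + 159)*(-16) = ((1/(2 - 1))*(-2) + 159)*(-16) = ((1/1)*(-2) + 159)*(-16) = ((1*1)*(-2) + 159)*(-16) = (1*(-2) + 159)*(-16) = (-2 + 159)*(-16) = 157*(-16) = -2512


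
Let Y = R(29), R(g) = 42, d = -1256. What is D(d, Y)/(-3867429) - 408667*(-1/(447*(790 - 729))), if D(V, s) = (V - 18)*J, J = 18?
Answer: 527038631329/35151062181 ≈ 14.994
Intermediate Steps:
Y = 42
D(V, s) = -324 + 18*V (D(V, s) = (V - 18)*18 = (-18 + V)*18 = -324 + 18*V)
D(d, Y)/(-3867429) - 408667*(-1/(447*(790 - 729))) = (-324 + 18*(-1256))/(-3867429) - 408667*(-1/(447*(790 - 729))) = (-324 - 22608)*(-1/3867429) - 408667/((-447*61)) = -22932*(-1/3867429) - 408667/(-27267) = 7644/1289143 - 408667*(-1/27267) = 7644/1289143 + 408667/27267 = 527038631329/35151062181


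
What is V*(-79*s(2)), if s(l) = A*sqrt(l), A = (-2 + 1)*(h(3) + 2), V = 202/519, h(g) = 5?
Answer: 111706*sqrt(2)/519 ≈ 304.39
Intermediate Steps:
V = 202/519 (V = 202*(1/519) = 202/519 ≈ 0.38921)
A = -7 (A = (-2 + 1)*(5 + 2) = -1*7 = -7)
s(l) = -7*sqrt(l)
V*(-79*s(2)) = 202*(-(-553)*sqrt(2))/519 = 202*(553*sqrt(2))/519 = 111706*sqrt(2)/519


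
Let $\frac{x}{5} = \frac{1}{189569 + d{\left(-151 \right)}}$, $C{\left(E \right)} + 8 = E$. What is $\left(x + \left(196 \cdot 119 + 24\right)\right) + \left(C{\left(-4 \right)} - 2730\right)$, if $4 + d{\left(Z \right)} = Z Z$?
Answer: $\frac{4376013801}{212366} \approx 20606.0$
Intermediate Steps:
$C{\left(E \right)} = -8 + E$
$d{\left(Z \right)} = -4 + Z^{2}$ ($d{\left(Z \right)} = -4 + Z Z = -4 + Z^{2}$)
$x = \frac{5}{212366}$ ($x = \frac{5}{189569 - \left(4 - \left(-151\right)^{2}\right)} = \frac{5}{189569 + \left(-4 + 22801\right)} = \frac{5}{189569 + 22797} = \frac{5}{212366} \approx 2.3544 \cdot 10^{-5}$)
$\left(x + \left(196 \cdot 119 + 24\right)\right) + \left(C{\left(-4 \right)} - 2730\right) = \left(\frac{5}{212366} + \left(196 \cdot 119 + 24\right)\right) - 2742 = \left(\frac{5}{212366} + \left(23324 + 24\right)\right) - 2742 = \left(\frac{5}{212366} + 23348\right) - 2742 = \frac{4958321373}{212366} - 2742 = \frac{4376013801}{212366}$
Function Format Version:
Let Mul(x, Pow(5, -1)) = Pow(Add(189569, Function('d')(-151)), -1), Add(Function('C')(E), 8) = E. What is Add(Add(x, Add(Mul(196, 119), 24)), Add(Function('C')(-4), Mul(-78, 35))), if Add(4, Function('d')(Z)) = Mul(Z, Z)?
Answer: Rational(4376013801, 212366) ≈ 20606.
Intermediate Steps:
Function('C')(E) = Add(-8, E)
Function('d')(Z) = Add(-4, Pow(Z, 2)) (Function('d')(Z) = Add(-4, Mul(Z, Z)) = Add(-4, Pow(Z, 2)))
x = Rational(5, 212366) (x = Mul(5, Pow(Add(189569, Add(-4, Pow(-151, 2))), -1)) = Mul(5, Pow(Add(189569, Add(-4, 22801)), -1)) = Mul(5, Pow(Add(189569, 22797), -1)) = Mul(5, Pow(212366, -1)) = Mul(5, Rational(1, 212366)) = Rational(5, 212366) ≈ 2.3544e-5)
Add(Add(x, Add(Mul(196, 119), 24)), Add(Function('C')(-4), Mul(-78, 35))) = Add(Add(Rational(5, 212366), Add(Mul(196, 119), 24)), Add(Add(-8, -4), Mul(-78, 35))) = Add(Add(Rational(5, 212366), Add(23324, 24)), Add(-12, -2730)) = Add(Add(Rational(5, 212366), 23348), -2742) = Add(Rational(4958321373, 212366), -2742) = Rational(4376013801, 212366)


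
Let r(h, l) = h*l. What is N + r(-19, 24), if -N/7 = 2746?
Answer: -19678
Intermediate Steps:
N = -19222 (N = -7*2746 = -19222)
N + r(-19, 24) = -19222 - 19*24 = -19222 - 456 = -19678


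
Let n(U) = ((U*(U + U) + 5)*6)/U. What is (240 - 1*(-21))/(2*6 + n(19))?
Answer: 551/510 ≈ 1.0804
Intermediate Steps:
n(U) = (30 + 12*U²)/U (n(U) = ((U*(2*U) + 5)*6)/U = ((2*U² + 5)*6)/U = ((5 + 2*U²)*6)/U = (30 + 12*U²)/U)
(240 - 1*(-21))/(2*6 + n(19)) = (240 - 1*(-21))/(2*6 + (12*19 + 30/19)) = (240 + 21)/(12 + (228 + 30*(1/19))) = 261/(12 + (228 + 30/19)) = 261/(12 + 4362/19) = 261/(4590/19) = 261*(19/4590) = 551/510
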